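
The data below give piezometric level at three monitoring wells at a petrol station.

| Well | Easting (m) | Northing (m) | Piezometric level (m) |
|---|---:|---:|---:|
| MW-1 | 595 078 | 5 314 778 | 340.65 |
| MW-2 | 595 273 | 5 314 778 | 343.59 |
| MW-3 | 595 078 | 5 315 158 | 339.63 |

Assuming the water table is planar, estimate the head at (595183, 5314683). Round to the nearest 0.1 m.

342.5 m

∂h/∂x = (343.59 − 340.65) / (595273 − 595078) = +0.01508
∂h/∂y = (339.63 − 340.65) / (5315158 − 5314778) = -0.002684
h(595183, 5314683) = 340.65 + (+0.01508)·(105) + (-0.002684)·(-95) = 340.65 +1.583 +0.255 = 342.488 m.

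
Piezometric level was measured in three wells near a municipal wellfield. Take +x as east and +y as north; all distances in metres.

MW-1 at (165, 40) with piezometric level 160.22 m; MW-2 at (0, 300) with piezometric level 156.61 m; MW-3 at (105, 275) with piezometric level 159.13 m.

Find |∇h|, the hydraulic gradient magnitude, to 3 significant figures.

0.0244

With h = a·x + b·y + c and MW-1 as origin, the differences give:
  (-165)·a + 260·b = -3.61
  (-60)·a + 235·b = -1.09
Eliminate b (×235 and ×260, subtract): -23175·a = -564.950 → a = ∂h/∂x = +0.02438
Back-substitute: b = ∂h/∂y = +0.001586.
|∇h| = √(0.02438² + 0.001586²) = 0.02443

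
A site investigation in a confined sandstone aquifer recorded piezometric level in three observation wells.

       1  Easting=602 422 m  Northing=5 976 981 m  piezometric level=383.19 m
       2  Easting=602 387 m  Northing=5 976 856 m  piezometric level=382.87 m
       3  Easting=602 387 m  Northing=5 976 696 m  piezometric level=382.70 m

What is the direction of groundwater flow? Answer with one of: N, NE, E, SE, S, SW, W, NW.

W

Taking 1 as reference: 2−1 = (-35, -125, -0.32); 3−1 = (-35, -285, -0.49).
Determinant of the coordinate differences = (-35)·(-285) − (-35)·(-125) = 5600.
∂h/∂x = [(-0.32)·(-285) − (-0.49)·(-125)] / 5600 = +0.005348
∂h/∂y = [(-35)·(-0.49) − (-35)·(-0.32)] / 5600 = +0.001063
Flow = −∇h = (-0.005348 east, -0.001063 north), which points west.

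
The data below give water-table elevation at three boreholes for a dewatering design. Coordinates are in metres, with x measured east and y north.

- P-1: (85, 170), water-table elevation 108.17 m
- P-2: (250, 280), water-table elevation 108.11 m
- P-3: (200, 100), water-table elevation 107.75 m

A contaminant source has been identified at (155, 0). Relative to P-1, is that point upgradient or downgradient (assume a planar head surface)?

downgradient

Taking P-1 as reference: P-2−P-1 = (165, 110, -0.06); P-3−P-1 = (115, -70, -0.42).
Determinant of the coordinate differences = 165·(-70) − 115·110 = -24200.
∂h/∂x = [(-0.06)·(-70) − (-0.42)·110] / -24200 = -0.002083
∂h/∂y = [165·(-0.42) − 115·(-0.06)] / -24200 = +0.002579
Head at (155, 0) = 108.17 + (-0.002083)·(70) + (+0.002579)·(-170) = 107.59 m.
That is lower than the 108.17 m at P-1, so the point is downgradient.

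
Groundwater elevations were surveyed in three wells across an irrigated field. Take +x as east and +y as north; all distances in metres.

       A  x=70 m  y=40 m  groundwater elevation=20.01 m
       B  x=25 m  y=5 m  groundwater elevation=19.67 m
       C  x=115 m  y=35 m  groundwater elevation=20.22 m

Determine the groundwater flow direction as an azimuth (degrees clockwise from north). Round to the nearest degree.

Three-point gradient (reference A): Δ to B = (-45, -35, -0.34), Δ to C = (45, -5, +0.21).
∂h/∂x = +0.005028, ∂h/∂y = +0.003250 (det = 1800).
Flow direction (−∇h) has components (-0.005028 E, -0.003250 N).
Azimuth = atan2(E, N) = atan2(-0.005028, -0.003250) = 237.1° ≈ 237°.

237°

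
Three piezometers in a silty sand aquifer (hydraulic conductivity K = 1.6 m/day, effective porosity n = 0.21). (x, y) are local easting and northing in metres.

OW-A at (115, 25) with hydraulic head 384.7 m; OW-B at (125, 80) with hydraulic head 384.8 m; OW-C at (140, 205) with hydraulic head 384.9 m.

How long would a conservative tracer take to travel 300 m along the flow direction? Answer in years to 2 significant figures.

6.5 years

With h = a·x + b·y + c and OW-A as origin, the differences give:
  10·a + 55·b = +0.1
  25·a + 180·b = +0.2
Eliminate b (×180 and ×55, subtract): 425·a = 7.00 → a = ∂h/∂x = +0.01647
Back-substitute: b = ∂h/∂y = -0.001176.
|∇h| = √(0.01647² + -0.001176²) = 0.01651
Seepage velocity v = K·i/n = 1.6 × 0.01651 / 0.21 = 0.1258 m/day.
t = 300 / 0.1258 = 2385 days = 6.53 years.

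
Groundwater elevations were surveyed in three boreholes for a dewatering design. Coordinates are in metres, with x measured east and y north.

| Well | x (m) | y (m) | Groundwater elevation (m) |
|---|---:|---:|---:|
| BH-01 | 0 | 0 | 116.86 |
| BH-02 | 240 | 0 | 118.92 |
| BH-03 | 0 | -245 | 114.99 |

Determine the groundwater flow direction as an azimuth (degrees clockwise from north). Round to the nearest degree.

228°

∂h/∂x = (118.92 − 116.86) / (240 − 0) = +0.008583
∂h/∂y = (114.99 − 116.86) / (-245 − 0) = +0.007633
Flow direction (−∇h) has components (-0.008583 E, -0.007633 N).
Azimuth = atan2(E, N) = atan2(-0.008583, -0.007633) = 228.4° ≈ 228°.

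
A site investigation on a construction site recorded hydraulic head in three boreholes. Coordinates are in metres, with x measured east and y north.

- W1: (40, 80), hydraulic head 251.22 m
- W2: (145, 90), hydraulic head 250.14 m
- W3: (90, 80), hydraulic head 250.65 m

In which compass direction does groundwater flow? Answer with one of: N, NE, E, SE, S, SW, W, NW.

Taking W1 as reference: W2−W1 = (105, 10, -1.08); W3−W1 = (50, 0, -0.57).
Determinant of the coordinate differences = 105·0 − 50·10 = -500.
∂h/∂x = [(-1.08)·0 − (-0.57)·10] / -500 = -0.01140
∂h/∂y = [105·(-0.57) − 50·(-1.08)] / -500 = +0.01170
Flow = −∇h = (+0.01140 east, -0.01170 north), which points southeast.

SE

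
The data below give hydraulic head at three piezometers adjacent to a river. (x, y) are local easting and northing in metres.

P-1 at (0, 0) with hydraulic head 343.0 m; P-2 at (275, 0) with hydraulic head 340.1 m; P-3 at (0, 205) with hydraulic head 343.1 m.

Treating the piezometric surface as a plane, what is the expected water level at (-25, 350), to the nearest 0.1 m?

∂h/∂x = (340.1 − 343.0) / (275 − 0) = -0.01055
∂h/∂y = (343.1 − 343.0) / (205 − 0) = +0.0004878
h(-25, 350) = 343.0 + (-0.01055)·(-25) + (+0.0004878)·(350) = 343.0 +0.264 +0.171 = 343.434 m.

343.4 m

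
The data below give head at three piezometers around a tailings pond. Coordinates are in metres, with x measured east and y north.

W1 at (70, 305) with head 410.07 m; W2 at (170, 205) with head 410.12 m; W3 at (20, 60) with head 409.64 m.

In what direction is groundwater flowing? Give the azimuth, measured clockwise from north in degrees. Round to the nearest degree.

Differences from W1: to W2 (Δx, Δy, Δh) = (100, -100, +0.05); to W3 = (-50, -245, -0.43).
Solve a·Δx + b·Δy = Δh: det = 100·(-245) − (-50)·(-100) = -29500.
∂h/∂x = [(+0.05)·(-245) − (-0.43)·(-100)] / -29500 = +0.001873
∂h/∂y = [100·(-0.43) − (-50)·(+0.05)] / -29500 = +0.001373
Flow direction (−∇h) has components (-0.001873 E, -0.001373 N).
Azimuth = atan2(E, N) = atan2(-0.001873, -0.001373) = 233.8° ≈ 234°.

234°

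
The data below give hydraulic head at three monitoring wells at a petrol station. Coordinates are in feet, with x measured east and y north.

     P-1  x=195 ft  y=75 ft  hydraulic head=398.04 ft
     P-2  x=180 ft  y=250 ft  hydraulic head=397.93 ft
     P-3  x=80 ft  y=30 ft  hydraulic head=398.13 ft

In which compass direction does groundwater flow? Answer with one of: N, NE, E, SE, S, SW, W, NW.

Taking P-1 as reference: P-2−P-1 = (-15, 175, -0.11); P-3−P-1 = (-115, -45, +0.09).
Solve a·Δx + b·Δy = Δh: det = (-15)·(-45) − (-115)·175 = 20800.
∂h/∂x = [(-0.11)·(-45) − (+0.09)·175] / 20800 = -0.0005192
∂h/∂y = [(-15)·(+0.09) − (-115)·(-0.11)] / 20800 = -0.0006731
Flow = −∇h = (+0.0005192 east, +0.0006731 north), which points northeast.

NE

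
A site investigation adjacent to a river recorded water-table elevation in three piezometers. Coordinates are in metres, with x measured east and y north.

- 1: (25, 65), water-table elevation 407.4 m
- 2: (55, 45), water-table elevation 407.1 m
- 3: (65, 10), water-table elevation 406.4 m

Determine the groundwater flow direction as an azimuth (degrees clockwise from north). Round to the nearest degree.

191°

Three-point gradient (reference 1): Δ to 2 = (30, -20, -0.3), Δ to 3 = (40, -55, -1.0).
∂h/∂x = +0.004118, ∂h/∂y = +0.02118 (det = -850).
Flow direction (−∇h) has components (-0.004118 E, -0.02118 N).
Azimuth = atan2(E, N) = atan2(-0.004118, -0.02118) = 191.0° ≈ 191°.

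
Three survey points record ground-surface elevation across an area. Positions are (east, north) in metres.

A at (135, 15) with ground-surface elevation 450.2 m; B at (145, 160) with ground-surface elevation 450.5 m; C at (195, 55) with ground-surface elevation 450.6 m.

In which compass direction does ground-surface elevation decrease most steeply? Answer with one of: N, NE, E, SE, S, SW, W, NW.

With z = a·x + b·y + c and A as origin, the differences give:
  10·a + 145·b = +0.3
  60·a + 40·b = +0.4
Eliminate b (×40 and ×145, subtract): -8300·a = -46.00 → a = ∂z/∂x = +0.005542
Back-substitute: b = ∂z/∂y = +0.001687.
Steepest decrease is along −∇f = (-0.005542 E, -0.001687 N) → west.

W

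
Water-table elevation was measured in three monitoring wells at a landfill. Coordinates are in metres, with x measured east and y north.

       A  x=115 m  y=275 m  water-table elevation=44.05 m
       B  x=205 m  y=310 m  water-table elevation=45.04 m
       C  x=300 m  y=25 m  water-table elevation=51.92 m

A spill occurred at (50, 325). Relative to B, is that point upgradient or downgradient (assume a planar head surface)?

downgradient

Three-point gradient (reference A): Δ to B = (90, 35, +0.99), Δ to C = (185, -250, +7.87).
∂h/∂x = +0.01805, ∂h/∂y = -0.01812 (det = -28975).
Head at (50, 325) = 44.05 + (+0.01805)·(-65) + (-0.01812)·(50) = 41.97 m.
That is lower than the 45.04 m at B, so the point is downgradient.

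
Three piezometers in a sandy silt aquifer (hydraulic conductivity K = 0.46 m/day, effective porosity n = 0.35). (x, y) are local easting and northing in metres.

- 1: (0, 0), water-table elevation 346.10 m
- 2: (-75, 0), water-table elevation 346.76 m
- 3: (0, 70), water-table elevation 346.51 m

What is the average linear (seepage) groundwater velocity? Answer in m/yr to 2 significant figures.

5.1 m/yr

∂h/∂x = (346.76 − 346.10) / (-75 − 0) = -0.008800
∂h/∂y = (346.51 − 346.10) / (70 − 0) = +0.005857
|∇h| = √(-0.008800² + 0.005857²) = 0.01057
Seepage velocity v = K·i/n = 0.46 × 0.01057 / 0.35 = 0.01389 m/day = 5.073 m/yr.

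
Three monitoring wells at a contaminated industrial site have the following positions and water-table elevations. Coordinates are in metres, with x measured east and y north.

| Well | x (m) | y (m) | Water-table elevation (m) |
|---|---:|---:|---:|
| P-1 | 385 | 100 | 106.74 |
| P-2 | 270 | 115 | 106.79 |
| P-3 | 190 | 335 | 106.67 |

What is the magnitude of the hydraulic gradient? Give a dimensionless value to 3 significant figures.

With h = a·x + b·y + c and P-1 as origin, the differences give:
  (-115)·a + 15·b = +0.05
  (-195)·a + 235·b = -0.07
Eliminate b (×235 and ×15, subtract): -24100·a = 12.800 → a = ∂h/∂x = -0.0005311
Back-substitute: b = ∂h/∂y = -0.0007386.
|∇h| = √(-0.0005311² + -0.0007386²) = 0.0009097

0.000910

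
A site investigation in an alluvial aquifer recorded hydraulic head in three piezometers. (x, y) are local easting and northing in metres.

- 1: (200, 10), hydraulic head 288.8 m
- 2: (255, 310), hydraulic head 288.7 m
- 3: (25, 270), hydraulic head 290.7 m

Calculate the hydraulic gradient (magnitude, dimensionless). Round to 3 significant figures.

0.00902

Differences from 1: to 2 (Δx, Δy, Δh) = (55, 300, -0.1); to 3 = (-175, 260, +1.9).
Determinant of the coordinate differences = 55·260 − (-175)·300 = 66800.
∂h/∂x = [(-0.1)·260 − (+1.9)·300] / 66800 = -0.008922
∂h/∂y = [55·(+1.9) − (-175)·(-0.1)] / 66800 = +0.001302
|∇h| = √(-0.008922² + 0.001302²) = 0.009017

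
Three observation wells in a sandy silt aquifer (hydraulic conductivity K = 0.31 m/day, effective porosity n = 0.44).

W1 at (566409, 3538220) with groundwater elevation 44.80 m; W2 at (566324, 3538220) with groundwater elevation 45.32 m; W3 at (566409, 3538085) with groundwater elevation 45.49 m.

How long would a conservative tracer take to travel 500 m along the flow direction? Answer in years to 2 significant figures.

240 years

∂h/∂x = (45.32 − 44.80) / (566324 − 566409) = -0.006118
∂h/∂y = (45.49 − 44.80) / (3538085 − 3538220) = -0.005111
|∇h| = √(-0.006118² + -0.005111²) = 0.007972
Seepage velocity v = K·i/n = 0.31 × 0.007972 / 0.44 = 0.005617 m/day.
t = 500 / 0.005617 = 8.902e+04 days = 244 years.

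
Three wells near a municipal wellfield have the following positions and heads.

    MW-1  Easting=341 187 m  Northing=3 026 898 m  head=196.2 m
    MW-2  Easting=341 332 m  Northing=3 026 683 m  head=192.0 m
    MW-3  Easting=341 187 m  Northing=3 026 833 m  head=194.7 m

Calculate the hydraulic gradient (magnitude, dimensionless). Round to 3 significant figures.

Taking MW-1 as reference: MW-2−MW-1 = (145, -215, -4.2); MW-3−MW-1 = (0, -65, -1.5).
Solve a·Δx + b·Δy = Δh: det = 145·(-65) − 0·(-215) = -9425.
∂h/∂x = [(-4.2)·(-65) − (-1.5)·(-215)] / -9425 = +0.005252
∂h/∂y = [145·(-1.5) − 0·(-4.2)] / -9425 = +0.02308
|∇h| = √(0.005252² + 0.02308²) = 0.02367

0.0237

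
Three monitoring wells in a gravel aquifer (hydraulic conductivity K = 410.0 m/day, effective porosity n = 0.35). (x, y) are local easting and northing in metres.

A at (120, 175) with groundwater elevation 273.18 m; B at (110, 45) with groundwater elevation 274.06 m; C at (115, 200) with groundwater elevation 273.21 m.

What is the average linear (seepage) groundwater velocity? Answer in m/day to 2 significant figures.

34 m/day

Taking A as reference: B−A = (-10, -130, +0.88); C−A = (-5, 25, +0.03).
Determinant of the coordinate differences = (-10)·25 − (-5)·(-130) = -900.
∂h/∂x = [(+0.88)·25 − (+0.03)·(-130)] / -900 = -0.02878
∂h/∂y = [(-10)·(+0.03) − (-5)·(+0.88)] / -900 = -0.004556
|∇h| = √(-0.02878² + -0.004556²) = 0.02914
Seepage velocity v = K·i/n = 410.0 × 0.02914 / 0.35 = 34.14 m/day.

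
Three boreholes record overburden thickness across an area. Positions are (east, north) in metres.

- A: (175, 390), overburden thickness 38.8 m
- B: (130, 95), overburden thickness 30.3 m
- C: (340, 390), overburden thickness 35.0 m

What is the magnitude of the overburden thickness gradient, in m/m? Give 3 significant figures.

With d = a·x + b·y + c and A as origin, the differences give:
  (-45)·a + (-295)·b = -8.5
  165·a + 0·b = -3.8
Eliminate b (×0 and ×(-295), subtract): 48675·a = -1121.00 → a = ∂d/∂x = -0.02303
Back-substitute: b = ∂d/∂y = +0.03233.
|∇f| = √(-0.02303² + 0.03233²) = 0.03969 m/m

0.0397 m/m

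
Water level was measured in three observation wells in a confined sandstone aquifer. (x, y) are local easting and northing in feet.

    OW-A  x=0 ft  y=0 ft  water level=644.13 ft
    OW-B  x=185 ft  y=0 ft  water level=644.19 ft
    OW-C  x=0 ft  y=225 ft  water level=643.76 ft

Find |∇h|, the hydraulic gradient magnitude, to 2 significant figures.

∂h/∂x = (644.19 − 644.13) / (185 − 0) = +0.0003243
∂h/∂y = (643.76 − 644.13) / (225 − 0) = -0.001644
|∇h| = √(0.0003243² + -0.001644²) = 0.001676

0.0017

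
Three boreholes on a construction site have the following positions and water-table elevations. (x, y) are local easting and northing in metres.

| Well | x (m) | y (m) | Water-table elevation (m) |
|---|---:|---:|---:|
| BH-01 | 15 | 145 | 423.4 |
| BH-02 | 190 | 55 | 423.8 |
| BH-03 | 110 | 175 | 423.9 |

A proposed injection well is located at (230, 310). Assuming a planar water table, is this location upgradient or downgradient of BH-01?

Taking BH-01 as reference: BH-02−BH-01 = (175, -90, +0.4); BH-03−BH-01 = (95, 30, +0.5).
Solve a·Δx + b·Δy = Δh: det = 175·30 − 95·(-90) = 13800.
∂h/∂x = [(+0.4)·30 − (+0.5)·(-90)] / 13800 = +0.004130
∂h/∂y = [175·(+0.5) − 95·(+0.4)] / 13800 = +0.003587
Head at (230, 310) = 423.4 + (+0.004130)·(215) + (+0.003587)·(165) = 424.88 m.
That is higher than the 423.4 m at BH-01, so the point is upgradient.

upgradient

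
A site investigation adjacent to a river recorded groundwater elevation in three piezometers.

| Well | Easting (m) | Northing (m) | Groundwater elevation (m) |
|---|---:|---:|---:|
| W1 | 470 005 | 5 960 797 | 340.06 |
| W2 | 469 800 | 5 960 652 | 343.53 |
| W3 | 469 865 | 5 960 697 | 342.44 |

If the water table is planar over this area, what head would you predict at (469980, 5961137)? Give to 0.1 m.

Three-point gradient (reference W1): Δ to W2 = (-205, -145, +3.47), Δ to W3 = (-140, -100, +2.38).
∂h/∂x = -0.009500, ∂h/∂y = -0.01050 (det = 200).
h(469980, 5961137) = 340.06 + (-0.009500)·(-25) + (-0.01050)·(340) = 340.06 +0.237 -3.570 = 336.728 m.

336.7 m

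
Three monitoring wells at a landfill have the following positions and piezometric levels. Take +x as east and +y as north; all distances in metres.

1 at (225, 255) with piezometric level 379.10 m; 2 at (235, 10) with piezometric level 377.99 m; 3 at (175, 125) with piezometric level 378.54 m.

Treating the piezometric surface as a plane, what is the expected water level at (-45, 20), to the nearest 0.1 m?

Taking 1 as reference: 2−1 = (10, -245, -1.11); 3−1 = (-50, -130, -0.56).
Determinant of the coordinate differences = 10·(-130) − (-50)·(-245) = -13550.
∂h/∂x = [(-1.11)·(-130) − (-0.56)·(-245)] / -13550 = -0.0005240
∂h/∂y = [10·(-0.56) − (-50)·(-1.11)] / -13550 = +0.004509
h(-45, 20) = 379.10 + (-0.0005240)·(-270) + (+0.004509)·(-235) = 379.10 +0.141 -1.060 = 378.182 m.

378.2 m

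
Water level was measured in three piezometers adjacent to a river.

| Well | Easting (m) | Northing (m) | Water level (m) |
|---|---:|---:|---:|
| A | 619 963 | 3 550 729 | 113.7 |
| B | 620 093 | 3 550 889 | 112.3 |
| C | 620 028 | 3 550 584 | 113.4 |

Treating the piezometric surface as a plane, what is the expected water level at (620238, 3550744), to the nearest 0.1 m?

111.3 m

Differences from A: to B (Δx, Δy, Δh) = (130, 160, -1.4); to C = (65, -145, -0.3).
Determinant of the coordinate differences = 130·(-145) − 65·160 = -29250.
∂h/∂x = [(-1.4)·(-145) − (-0.3)·160] / -29250 = -0.008581
∂h/∂y = [130·(-0.3) − 65·(-1.4)] / -29250 = -0.001778
h(620238, 3550744) = 113.7 + (-0.008581)·(275) + (-0.001778)·(15) = 113.7 -2.360 -0.027 = 111.314 m.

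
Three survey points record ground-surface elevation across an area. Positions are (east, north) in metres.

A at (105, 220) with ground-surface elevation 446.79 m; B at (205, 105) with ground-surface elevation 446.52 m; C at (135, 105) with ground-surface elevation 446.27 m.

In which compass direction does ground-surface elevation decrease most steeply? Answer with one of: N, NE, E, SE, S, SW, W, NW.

SW

Three-point gradient (reference A): Δ to B = (100, -115, -0.27), Δ to C = (30, -115, -0.52).
∂z/∂x = +0.003571, ∂z/∂y = +0.005453 (det = -8050).
Steepest decrease is along −∇f = (-0.003571 E, -0.005453 N) → southwest.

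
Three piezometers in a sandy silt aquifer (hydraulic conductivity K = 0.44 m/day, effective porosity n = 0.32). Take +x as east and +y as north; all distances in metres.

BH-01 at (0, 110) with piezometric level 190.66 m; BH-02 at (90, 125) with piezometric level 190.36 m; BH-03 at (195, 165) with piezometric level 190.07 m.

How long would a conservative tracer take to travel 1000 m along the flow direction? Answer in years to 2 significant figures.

With h = a·x + b·y + c and BH-01 as origin, the differences give:
  90·a + 15·b = -0.30
  195·a + 55·b = -0.59
Eliminate b (×55 and ×15, subtract): 2025·a = -7.650 → a = ∂h/∂x = -0.003778
Back-substitute: b = ∂h/∂y = +0.002667.
|∇h| = √(-0.003778² + 0.002667²) = 0.004625
Seepage velocity v = K·i/n = 0.44 × 0.004625 / 0.32 = 0.006359 m/day.
t = 1000 / 0.006359 = 1.573e+05 days = 431 years.

430 years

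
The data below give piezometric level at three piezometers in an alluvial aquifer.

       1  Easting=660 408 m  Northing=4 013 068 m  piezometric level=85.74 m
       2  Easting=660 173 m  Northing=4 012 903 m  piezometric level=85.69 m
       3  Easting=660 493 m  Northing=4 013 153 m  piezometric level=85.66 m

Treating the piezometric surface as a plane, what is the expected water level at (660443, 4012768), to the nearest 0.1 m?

Three-point gradient (reference 1): Δ to 2 = (-235, -165, -0.05), Δ to 3 = (85, 85, -0.08).
∂h/∂x = +0.002933, ∂h/∂y = -0.003874 (det = -5950).
h(660443, 4012768) = 85.74 + (+0.002933)·(35) + (-0.003874)·(-300) = 85.74 +0.103 +1.162 = 87.005 m.

87.0 m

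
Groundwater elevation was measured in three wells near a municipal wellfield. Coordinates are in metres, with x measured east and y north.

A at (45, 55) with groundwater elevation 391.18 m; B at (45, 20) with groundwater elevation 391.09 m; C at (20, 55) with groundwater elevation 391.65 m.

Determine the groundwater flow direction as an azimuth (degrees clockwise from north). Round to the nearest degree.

Three-point gradient (reference A): Δ to B = (0, -35, -0.09), Δ to C = (-25, 0, +0.47).
∂h/∂x = -0.01880, ∂h/∂y = +0.002571 (det = -875).
Flow direction (−∇h) has components (+0.01880 E, -0.002571 N).
Azimuth = atan2(E, N) = atan2(+0.01880, -0.002571) = 97.8° ≈ 098°.

098°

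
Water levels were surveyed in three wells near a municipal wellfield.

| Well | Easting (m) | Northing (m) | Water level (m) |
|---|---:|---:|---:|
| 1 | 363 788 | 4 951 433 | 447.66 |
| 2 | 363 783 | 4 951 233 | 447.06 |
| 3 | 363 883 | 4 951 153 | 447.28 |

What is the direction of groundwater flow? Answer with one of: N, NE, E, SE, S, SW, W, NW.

SW

Taking 1 as reference: 2−1 = (-5, -200, -0.60); 3−1 = (95, -280, -0.38).
Solve a·Δx + b·Δy = Δh: det = (-5)·(-280) − 95·(-200) = 20400.
∂h/∂x = [(-0.60)·(-280) − (-0.38)·(-200)] / 20400 = +0.004510
∂h/∂y = [(-5)·(-0.38) − 95·(-0.60)] / 20400 = +0.002887
Flow = −∇h = (-0.004510 east, -0.002887 north), which points southwest.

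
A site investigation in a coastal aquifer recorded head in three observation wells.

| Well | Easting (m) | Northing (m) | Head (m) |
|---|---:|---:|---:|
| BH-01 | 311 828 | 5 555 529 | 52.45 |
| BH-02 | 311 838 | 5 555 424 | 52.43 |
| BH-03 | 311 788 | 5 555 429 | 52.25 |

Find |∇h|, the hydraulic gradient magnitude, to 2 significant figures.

Taking BH-01 as reference: BH-02−BH-01 = (10, -105, -0.02); BH-03−BH-01 = (-40, -100, -0.20).
Solve a·Δx + b·Δy = Δh: det = 10·(-100) − (-40)·(-105) = -5200.
∂h/∂x = [(-0.02)·(-100) − (-0.20)·(-105)] / -5200 = +0.003654
∂h/∂y = [10·(-0.20) − (-40)·(-0.02)] / -5200 = +0.0005385
|∇h| = √(0.003654² + 0.0005385²) = 0.003693

0.0037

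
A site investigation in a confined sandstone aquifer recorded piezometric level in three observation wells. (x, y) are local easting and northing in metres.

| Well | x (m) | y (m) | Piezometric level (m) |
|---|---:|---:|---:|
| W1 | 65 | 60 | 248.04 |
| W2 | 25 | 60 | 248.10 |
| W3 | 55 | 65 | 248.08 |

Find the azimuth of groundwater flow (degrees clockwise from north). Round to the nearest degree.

163°

Taking W1 as reference: W2−W1 = (-40, 0, +0.06); W3−W1 = (-10, 5, +0.04).
Determinant of the coordinate differences = (-40)·5 − (-10)·0 = -200.
∂h/∂x = [(+0.06)·5 − (+0.04)·0] / -200 = -0.001500
∂h/∂y = [(-40)·(+0.04) − (-10)·(+0.06)] / -200 = +0.005000
Flow direction (−∇h) has components (+0.001500 E, -0.005000 N).
Azimuth = atan2(E, N) = atan2(+0.001500, -0.005000) = 163.3° ≈ 163°.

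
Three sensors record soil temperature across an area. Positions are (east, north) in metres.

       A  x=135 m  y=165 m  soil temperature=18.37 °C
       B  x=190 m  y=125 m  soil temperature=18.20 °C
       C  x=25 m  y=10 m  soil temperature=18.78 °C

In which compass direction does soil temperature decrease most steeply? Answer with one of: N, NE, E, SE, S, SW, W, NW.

Taking A as reference: B−A = (55, -40, -0.17); C−A = (-110, -155, +0.41).
Solve a·Δx + b·Δy = ΔT: det = 55·(-155) − (-110)·(-40) = -12925.
∂T/∂x = [(-0.17)·(-155) − (+0.41)·(-40)] / -12925 = -0.003308
∂T/∂y = [55·(+0.41) − (-110)·(-0.17)] / -12925 = -0.0002979
Steepest decrease is along −∇f = (+0.003308 E, +0.0002979 N) → east.

E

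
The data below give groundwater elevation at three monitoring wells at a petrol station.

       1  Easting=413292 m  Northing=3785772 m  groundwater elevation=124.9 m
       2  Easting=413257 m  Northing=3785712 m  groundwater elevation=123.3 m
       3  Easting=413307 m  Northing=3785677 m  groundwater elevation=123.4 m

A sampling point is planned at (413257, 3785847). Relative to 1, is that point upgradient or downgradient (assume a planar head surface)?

With h = a·x + b·y + c and 1 as origin, the differences give:
  (-35)·a + (-60)·b = -1.6
  15·a + (-95)·b = -1.5
Eliminate b (×(-95) and ×(-60), subtract): 4225·a = 62.00 → a = ∂h/∂x = +0.01467
Back-substitute: b = ∂h/∂y = +0.01811.
Head at (413257, 3785847) = 124.9 + (+0.01467)·(-35) + (+0.01811)·(75) = 125.74 m.
That is higher than the 124.9 m at 1, so the point is upgradient.

upgradient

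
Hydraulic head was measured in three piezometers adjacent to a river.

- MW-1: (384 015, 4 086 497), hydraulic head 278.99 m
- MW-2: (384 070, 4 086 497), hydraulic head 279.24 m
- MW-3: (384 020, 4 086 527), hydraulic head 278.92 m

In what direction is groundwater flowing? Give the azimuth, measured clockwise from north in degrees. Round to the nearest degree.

304°

Differences from MW-1: to MW-2 (Δx, Δy, Δh) = (55, 0, +0.25); to MW-3 = (5, 30, -0.07).
Determinant of the coordinate differences = 55·30 − 5·0 = 1650.
∂h/∂x = [(+0.25)·30 − (-0.07)·0] / 1650 = +0.004545
∂h/∂y = [55·(-0.07) − 5·(+0.25)] / 1650 = -0.003091
Flow direction (−∇h) has components (-0.004545 E, +0.003091 N).
Azimuth = atan2(E, N) = atan2(-0.004545, +0.003091) = 304.2° ≈ 304°.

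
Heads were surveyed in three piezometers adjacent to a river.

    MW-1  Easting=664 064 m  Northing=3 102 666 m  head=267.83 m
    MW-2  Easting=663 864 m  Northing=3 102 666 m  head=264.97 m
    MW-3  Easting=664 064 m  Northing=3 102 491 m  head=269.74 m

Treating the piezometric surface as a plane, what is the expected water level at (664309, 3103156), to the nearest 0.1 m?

∂h/∂x = (264.97 − 267.83) / (663864 − 664064) = +0.01430
∂h/∂y = (269.74 − 267.83) / (3102491 − 3102666) = -0.01091
h(664309, 3103156) = 267.83 + (+0.01430)·(245) + (-0.01091)·(490) = 267.83 +3.503 -5.348 = 265.985 m.

266.0 m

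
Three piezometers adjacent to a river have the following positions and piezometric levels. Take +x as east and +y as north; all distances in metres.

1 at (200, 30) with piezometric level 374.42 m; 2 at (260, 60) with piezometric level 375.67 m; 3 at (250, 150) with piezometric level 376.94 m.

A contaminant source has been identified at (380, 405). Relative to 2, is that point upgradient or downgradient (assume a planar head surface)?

upgradient

Differences from 1: to 2 (Δx, Δy, Δh) = (60, 30, +1.25); to 3 = (50, 120, +2.52).
Determinant of the coordinate differences = 60·120 − 50·30 = 5700.
∂h/∂x = [(+1.25)·120 − (+2.52)·30] / 5700 = +0.01305
∂h/∂y = [60·(+2.52) − 50·(+1.25)] / 5700 = +0.01556
Head at (380, 405) = 374.42 + (+0.01305)·(180) + (+0.01556)·(375) = 382.60 m.
That is higher than the 375.67 m at 2, so the point is upgradient.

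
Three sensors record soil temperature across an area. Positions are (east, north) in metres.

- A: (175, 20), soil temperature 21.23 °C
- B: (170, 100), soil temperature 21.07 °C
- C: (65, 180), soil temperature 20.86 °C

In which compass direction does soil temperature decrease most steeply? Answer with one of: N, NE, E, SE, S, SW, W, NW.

N

With T = a·x + b·y + c and A as origin, the differences give:
  (-5)·a + 80·b = -0.16
  (-110)·a + 160·b = -0.37
Eliminate b (×160 and ×80, subtract): 8000·a = 4.000 → a = ∂T/∂x = +0.0005000
Back-substitute: b = ∂T/∂y = -0.001969.
Steepest decrease is along −∇f = (-0.0005000 E, +0.001969 N) → north.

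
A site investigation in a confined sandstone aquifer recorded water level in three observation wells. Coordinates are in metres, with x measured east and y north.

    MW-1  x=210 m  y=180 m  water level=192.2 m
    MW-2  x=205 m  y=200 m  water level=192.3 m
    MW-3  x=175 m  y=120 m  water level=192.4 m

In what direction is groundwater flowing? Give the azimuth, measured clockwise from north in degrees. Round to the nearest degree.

104°

Differences from MW-1: to MW-2 (Δx, Δy, Δh) = (-5, 20, +0.1); to MW-3 = (-35, -60, +0.2).
Determinant of the coordinate differences = (-5)·(-60) − (-35)·20 = 1000.
∂h/∂x = [(+0.1)·(-60) − (+0.2)·20] / 1000 = -0.01000
∂h/∂y = [(-5)·(+0.2) − (-35)·(+0.1)] / 1000 = +0.002500
Flow direction (−∇h) has components (+0.01000 E, -0.002500 N).
Azimuth = atan2(E, N) = atan2(+0.01000, -0.002500) = 104.0° ≈ 104°.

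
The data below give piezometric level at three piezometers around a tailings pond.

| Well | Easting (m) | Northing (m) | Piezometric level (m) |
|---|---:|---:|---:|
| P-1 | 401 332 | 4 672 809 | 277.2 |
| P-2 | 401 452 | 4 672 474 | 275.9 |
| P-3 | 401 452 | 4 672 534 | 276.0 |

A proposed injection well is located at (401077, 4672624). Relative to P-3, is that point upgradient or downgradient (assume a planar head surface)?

upgradient

With h = a·x + b·y + c and P-1 as origin, the differences give:
  120·a + (-335)·b = -1.3
  120·a + (-275)·b = -1.2
Eliminate b (×(-275) and ×(-335), subtract): 7200·a = -44.50 → a = ∂h/∂x = -0.006181
Back-substitute: b = ∂h/∂y = +0.001667.
Head at (401077, 4672624) = 277.2 + (-0.006181)·(-255) + (+0.001667)·(-185) = 278.47 m.
That is higher than the 276.0 m at P-3, so the point is upgradient.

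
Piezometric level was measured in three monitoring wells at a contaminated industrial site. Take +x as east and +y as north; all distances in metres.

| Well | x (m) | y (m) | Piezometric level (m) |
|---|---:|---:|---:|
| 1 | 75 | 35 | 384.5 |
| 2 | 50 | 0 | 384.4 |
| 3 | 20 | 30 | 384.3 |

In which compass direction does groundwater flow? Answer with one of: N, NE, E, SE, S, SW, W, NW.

Taking 1 as reference: 2−1 = (-25, -35, -0.1); 3−1 = (-55, -5, -0.2).
Solve a·Δx + b·Δy = Δh: det = (-25)·(-5) − (-55)·(-35) = -1800.
∂h/∂x = [(-0.1)·(-5) − (-0.2)·(-35)] / -1800 = +0.003611
∂h/∂y = [(-25)·(-0.2) − (-55)·(-0.1)] / -1800 = +0.0002778
Flow = −∇h = (-0.003611 east, -0.0002778 north), which points west.

W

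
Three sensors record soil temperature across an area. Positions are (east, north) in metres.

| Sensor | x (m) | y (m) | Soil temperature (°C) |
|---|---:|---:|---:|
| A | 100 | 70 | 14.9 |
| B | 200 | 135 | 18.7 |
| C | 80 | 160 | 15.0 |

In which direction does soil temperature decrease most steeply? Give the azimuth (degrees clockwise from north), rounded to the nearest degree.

Differences from A: to B (Δx, Δy, Δh) = (100, 65, +3.8); to C = (-20, 90, +0.1).
Determinant of the coordinate differences = 100·90 − (-20)·65 = 10300.
∂T/∂x = [(+3.8)·90 − (+0.1)·65] / 10300 = +0.03257
∂T/∂y = [100·(+0.1) − (-20)·(+3.8)] / 10300 = +0.008350
Steepest decrease is along −∇f: components (-0.03257 E, -0.008350 N).
Azimuth = atan2(-0.03257, -0.008350) = 255.6° ≈ 256°.

256°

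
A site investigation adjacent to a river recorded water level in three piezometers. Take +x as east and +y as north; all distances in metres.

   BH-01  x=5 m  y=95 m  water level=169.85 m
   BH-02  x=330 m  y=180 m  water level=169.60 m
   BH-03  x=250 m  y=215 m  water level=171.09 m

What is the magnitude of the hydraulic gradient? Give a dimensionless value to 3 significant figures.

With h = a·x + b·y + c and BH-01 as origin, the differences give:
  325·a + 85·b = -0.25
  245·a + 120·b = +1.24
Eliminate b (×120 and ×85, subtract): 18175·a = -135.400 → a = ∂h/∂x = -0.007450
Back-substitute: b = ∂h/∂y = +0.02554.
|∇h| = √(-0.007450² + 0.02554²) = 0.0266

0.0266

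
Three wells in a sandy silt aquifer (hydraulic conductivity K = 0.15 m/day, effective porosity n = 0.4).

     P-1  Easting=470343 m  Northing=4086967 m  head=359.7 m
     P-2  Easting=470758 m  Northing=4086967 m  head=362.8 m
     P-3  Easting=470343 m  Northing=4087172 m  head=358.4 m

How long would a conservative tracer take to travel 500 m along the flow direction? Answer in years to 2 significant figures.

370 years

∂h/∂x = (362.8 − 359.7) / (470758 − 470343) = +0.007470
∂h/∂y = (358.4 − 359.7) / (4087172 − 4086967) = -0.006341
|∇h| = √(0.007470² + -0.006341²) = 0.009798
Seepage velocity v = K·i/n = 0.15 × 0.009798 / 0.4 = 0.003674 m/day.
t = 500 / 0.003674 = 1.361e+05 days = 373 years.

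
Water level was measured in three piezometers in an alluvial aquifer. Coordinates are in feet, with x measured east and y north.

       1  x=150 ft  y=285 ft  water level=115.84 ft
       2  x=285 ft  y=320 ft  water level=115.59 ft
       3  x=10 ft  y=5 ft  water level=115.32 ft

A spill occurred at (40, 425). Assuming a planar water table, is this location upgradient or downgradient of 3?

upgradient

Three-point gradient (reference 1): Δ to 2 = (135, 35, -0.25), Δ to 3 = (-140, -280, -0.52).
∂h/∂x = -0.002681, ∂h/∂y = +0.003198 (det = -32900).
Head at (40, 425) = 115.84 + (-0.002681)·(-110) + (+0.003198)·(140) = 116.58 ft.
That is higher than the 115.32 ft at 3, so the point is upgradient.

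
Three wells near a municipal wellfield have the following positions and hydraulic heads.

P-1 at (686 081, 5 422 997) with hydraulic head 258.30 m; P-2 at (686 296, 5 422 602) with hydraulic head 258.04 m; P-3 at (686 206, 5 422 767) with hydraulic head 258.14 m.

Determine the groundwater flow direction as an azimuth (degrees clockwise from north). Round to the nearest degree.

241°

Taking P-1 as reference: P-2−P-1 = (215, -395, -0.26); P-3−P-1 = (125, -230, -0.16).
Solve a·Δx + b·Δy = Δh: det = 215·(-230) − 125·(-395) = -75.
∂h/∂x = [(-0.26)·(-230) − (-0.16)·(-395)] / -75 = +0.04533
∂h/∂y = [215·(-0.16) − 125·(-0.26)] / -75 = +0.02533
Flow direction (−∇h) has components (-0.04533 E, -0.02533 N).
Azimuth = atan2(E, N) = atan2(-0.04533, -0.02533) = 240.8° ≈ 241°.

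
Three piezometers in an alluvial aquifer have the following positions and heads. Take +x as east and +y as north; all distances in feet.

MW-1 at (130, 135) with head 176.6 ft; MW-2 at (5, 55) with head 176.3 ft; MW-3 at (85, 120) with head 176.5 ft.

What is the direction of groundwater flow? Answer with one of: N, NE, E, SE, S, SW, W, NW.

Differences from MW-1: to MW-2 (Δx, Δy, Δh) = (-125, -80, -0.3); to MW-3 = (-45, -15, -0.1).
Determinant of the coordinate differences = (-125)·(-15) − (-45)·(-80) = -1725.
∂h/∂x = [(-0.3)·(-15) − (-0.1)·(-80)] / -1725 = +0.002029
∂h/∂y = [(-125)·(-0.1) − (-45)·(-0.3)] / -1725 = +0.0005797
Flow = −∇h = (-0.002029 east, -0.0005797 north), which points west.

W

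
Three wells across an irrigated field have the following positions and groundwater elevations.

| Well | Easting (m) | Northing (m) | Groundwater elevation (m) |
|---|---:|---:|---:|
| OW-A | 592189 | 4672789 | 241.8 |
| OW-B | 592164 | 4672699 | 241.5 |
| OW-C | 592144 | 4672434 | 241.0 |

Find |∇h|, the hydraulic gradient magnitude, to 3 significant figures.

With h = a·x + b·y + c and OW-A as origin, the differences give:
  (-25)·a + (-90)·b = -0.3
  (-45)·a + (-355)·b = -0.8
Eliminate b (×(-355) and ×(-90), subtract): 4825·a = 34.50 → a = ∂h/∂x = +0.007150
Back-substitute: b = ∂h/∂y = +0.001347.
|∇h| = √(0.007150² + 0.001347²) = 0.007276

0.00728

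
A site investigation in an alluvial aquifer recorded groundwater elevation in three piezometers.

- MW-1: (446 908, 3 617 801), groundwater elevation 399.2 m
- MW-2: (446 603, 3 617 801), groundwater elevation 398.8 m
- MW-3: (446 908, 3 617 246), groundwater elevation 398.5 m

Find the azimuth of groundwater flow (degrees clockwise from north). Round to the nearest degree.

226°

∂h/∂x = (398.8 − 399.2) / (446603 − 446908) = +0.001311
∂h/∂y = (398.5 − 399.2) / (3617246 − 3617801) = +0.001261
Flow direction (−∇h) has components (-0.001311 E, -0.001261 N).
Azimuth = atan2(E, N) = atan2(-0.001311, -0.001261) = 226.1° ≈ 226°.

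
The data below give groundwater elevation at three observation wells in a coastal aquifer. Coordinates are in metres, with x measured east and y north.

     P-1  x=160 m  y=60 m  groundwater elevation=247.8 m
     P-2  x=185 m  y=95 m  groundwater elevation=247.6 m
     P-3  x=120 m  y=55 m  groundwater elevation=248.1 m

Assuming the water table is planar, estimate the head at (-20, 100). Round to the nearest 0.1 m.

249.1 m

With h = a·x + b·y + c and P-1 as origin, the differences give:
  25·a + 35·b = -0.2
  (-40)·a + (-5)·b = +0.3
Eliminate b (×(-5) and ×35, subtract): 1275·a = -9.50 → a = ∂h/∂x = -0.007451
Back-substitute: b = ∂h/∂y = -0.0003922.
h(-20, 100) = 247.8 + (-0.007451)·(-180) + (-0.0003922)·(40) = 247.8 +1.341 -0.016 = 249.125 m.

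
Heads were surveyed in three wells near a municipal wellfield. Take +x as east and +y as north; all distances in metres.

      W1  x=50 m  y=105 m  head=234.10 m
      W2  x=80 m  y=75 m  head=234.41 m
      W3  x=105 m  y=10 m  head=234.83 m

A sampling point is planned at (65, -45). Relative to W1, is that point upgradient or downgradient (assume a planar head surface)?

Differences from W1: to W2 (Δx, Δy, Δh) = (30, -30, +0.31); to W3 = (55, -95, +0.73).
Determinant of the coordinate differences = 30·(-95) − 55·(-30) = -1200.
∂h/∂x = [(+0.31)·(-95) − (+0.73)·(-30)] / -1200 = +0.006292
∂h/∂y = [30·(+0.73) − 55·(+0.31)] / -1200 = -0.004042
Head at (65, -45) = 234.10 + (+0.006292)·(15) + (-0.004042)·(-150) = 234.80 m.
That is higher than the 234.10 m at W1, so the point is upgradient.

upgradient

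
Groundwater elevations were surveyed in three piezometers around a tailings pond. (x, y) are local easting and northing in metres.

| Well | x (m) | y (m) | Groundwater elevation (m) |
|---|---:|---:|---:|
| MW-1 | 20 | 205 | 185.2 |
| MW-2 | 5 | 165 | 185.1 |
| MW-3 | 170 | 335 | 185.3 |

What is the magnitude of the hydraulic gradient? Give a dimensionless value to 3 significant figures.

0.00401

Taking MW-1 as reference: MW-2−MW-1 = (-15, -40, -0.1); MW-3−MW-1 = (150, 130, +0.1).
Determinant of the coordinate differences = (-15)·130 − 150·(-40) = 4050.
∂h/∂x = [(-0.1)·130 − (+0.1)·(-40)] / 4050 = -0.002222
∂h/∂y = [(-15)·(+0.1) − 150·(-0.1)] / 4050 = +0.003333
|∇h| = √(-0.002222² + 0.003333²) = 0.004006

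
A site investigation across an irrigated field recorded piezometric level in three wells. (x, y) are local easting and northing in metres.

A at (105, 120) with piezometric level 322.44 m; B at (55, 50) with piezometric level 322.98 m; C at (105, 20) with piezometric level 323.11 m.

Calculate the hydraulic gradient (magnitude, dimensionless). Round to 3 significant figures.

0.00685

Three-point gradient (reference A): Δ to B = (-50, -70, +0.54), Δ to C = (0, -100, +0.67).
∂h/∂x = -0.001420, ∂h/∂y = -0.006700 (det = 5000).
|∇h| = √(-0.001420² + -0.006700²) = 0.006849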